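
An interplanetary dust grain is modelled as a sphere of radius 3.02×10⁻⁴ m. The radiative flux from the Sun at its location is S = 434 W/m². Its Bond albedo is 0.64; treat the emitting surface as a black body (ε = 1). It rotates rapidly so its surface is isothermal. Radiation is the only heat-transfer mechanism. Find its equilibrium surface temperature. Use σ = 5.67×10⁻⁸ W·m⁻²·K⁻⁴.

At equilibrium, absorbed power = emitted power.
Absorbing cross-section = πr² = 2.865×10⁻⁷ m²; emitting surface = 4πr² = 1.146×10⁻⁶ m² (ratio 4).
(1−a)S·A_cross = εσ·A_surf·T⁴  ⇒  T⁴ = (1−a)S/(4σ).
T⁴ = 0.360·434/(4·5.67×10⁻⁸) = 6.889×10⁸ K⁴.
T = (6.889×10⁸)^(1/4).

T ≈ 162 K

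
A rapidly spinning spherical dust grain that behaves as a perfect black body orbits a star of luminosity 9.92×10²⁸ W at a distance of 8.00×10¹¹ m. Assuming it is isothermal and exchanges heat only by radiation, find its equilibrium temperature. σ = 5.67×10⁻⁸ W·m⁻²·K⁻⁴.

First find the stellar flux at distance d: S = L/(4πd²) = 9.92×10²⁸/(4π·(8.00×10¹¹)²) = 12330 W/m².
For an isothermal sphere, absorbed (1−a)S·πr² = emitted σ·4πr²·T⁴, so T⁴ = (1−a)S/(4σ).
T⁴ = 1.00·12330/(4·5.67×10⁻⁸) = 5.438×10¹⁰ K⁴.

T ≈ 483 K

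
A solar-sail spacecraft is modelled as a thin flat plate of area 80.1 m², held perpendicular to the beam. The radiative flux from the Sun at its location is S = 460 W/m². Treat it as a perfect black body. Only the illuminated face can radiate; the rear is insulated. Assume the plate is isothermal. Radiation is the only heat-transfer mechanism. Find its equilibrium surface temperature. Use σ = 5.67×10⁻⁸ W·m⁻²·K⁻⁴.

At equilibrium, absorbed power = emitted power.
Absorbing cross-section = A = 80.10 m²; emitting surface = A = 80.10 m² (ratio 1).
S·A_cross = εσ·A_surf·T⁴  ⇒  T⁴ = S/(1σ).
T⁴ = 1.00·460/(1·5.67×10⁻⁸) = 8.113×10⁹ K⁴.
T = (8.113×10⁹)^(1/4).

T ≈ 300 K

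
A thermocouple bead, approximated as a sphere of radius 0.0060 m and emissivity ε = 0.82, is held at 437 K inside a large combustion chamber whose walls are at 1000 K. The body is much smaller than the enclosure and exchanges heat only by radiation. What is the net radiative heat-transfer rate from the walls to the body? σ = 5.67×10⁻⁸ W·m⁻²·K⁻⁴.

For a small grey body in a large enclosure: P_net = εσA(T_body⁴ − T_wall⁴).
A = 4πr² = 4.524×10⁻⁴ m²; T_body⁴ − T_wall⁴ = 3.647×10¹⁰ − 1.000×10¹² = -9.635×10¹¹ K⁴.
|P_net| = 0.82·5.67×10⁻⁸·4.524×10⁻⁴·9.635×10¹¹.

P_net ≈ 20.3 W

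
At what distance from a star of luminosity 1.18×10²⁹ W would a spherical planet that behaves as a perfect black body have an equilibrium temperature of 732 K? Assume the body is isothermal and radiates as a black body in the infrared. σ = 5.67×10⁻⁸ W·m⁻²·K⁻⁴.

d ≈ 3.80×10¹¹ m

For an isothermal black-emitting sphere, (1−a)S·πr² = σ·4πr²·T⁴ ⇒ S = 4σT⁴/(1−a).
S = 4·5.67×10⁻⁸·(732)⁴/1.00 = 65120 W/m².
Flux falls as S = L/(4πd²), so d = √(L/(4πS)) = √(1.18×10²⁹/(4π·65120)).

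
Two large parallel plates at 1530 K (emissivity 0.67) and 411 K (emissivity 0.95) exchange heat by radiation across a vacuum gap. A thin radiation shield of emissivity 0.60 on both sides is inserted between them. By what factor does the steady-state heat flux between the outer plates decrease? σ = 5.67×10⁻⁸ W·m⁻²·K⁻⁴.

factor ≈ 2.51

Without shield: q₀ = σΔ(T⁴)/(1/ε₁+1/ε₂−1) with denominator 1.545.
With shield the two gaps are in series; the resistances add: (1/ε₁+1/ε_s−1)+(1/ε_s+1/ε₂−1) = 2.159+1.719 = 3.879.
Heat-flux ratio q₀/q = 3.879/1.545.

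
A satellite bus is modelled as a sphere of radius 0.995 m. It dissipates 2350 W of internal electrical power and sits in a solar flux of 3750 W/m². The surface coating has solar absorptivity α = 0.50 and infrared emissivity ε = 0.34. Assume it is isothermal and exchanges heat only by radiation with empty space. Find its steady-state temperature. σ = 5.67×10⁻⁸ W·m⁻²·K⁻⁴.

At steady state, absorbed solar power + internal power = radiated power.
Absorbed: α·S·A_cross = 0.50·3750·3.110 = 5832 W (cross-section πr²).
Total input = 5832 + 2350 = 8182 W.
Radiated: εσ·A_surf·T⁴ with A_surf = 4πr² = 12.44 m².
T⁴ = 8182/(0.34·5.67×10⁻⁸·12.44) = 3.411×10¹⁰ K⁴.

T ≈ 430 K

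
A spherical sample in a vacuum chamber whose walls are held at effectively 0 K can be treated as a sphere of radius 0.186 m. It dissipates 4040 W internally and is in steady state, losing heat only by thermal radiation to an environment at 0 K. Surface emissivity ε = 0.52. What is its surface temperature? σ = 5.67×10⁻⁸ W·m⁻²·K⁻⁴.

Steady state: internal power = radiated power, P = εσA T⁴.
Radiating area A = 4πr² = 0.4347 m².
T⁴ = P/(εσA) = 4040/(0.52·5.67×10⁻⁸·0.4347) = 3.152×10¹¹ K⁴.
T = (3.152×10¹¹)^(1/4).

T ≈ 749 K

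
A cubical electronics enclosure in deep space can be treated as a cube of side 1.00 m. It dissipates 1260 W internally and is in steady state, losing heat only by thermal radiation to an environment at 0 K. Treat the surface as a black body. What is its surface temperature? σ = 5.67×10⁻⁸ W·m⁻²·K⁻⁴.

T ≈ 247 K

Steady state: internal power = radiated power, P = εσA T⁴.
Radiating area A = 6L² = 6.000 m².
T⁴ = P/(εσA) = 1260/(1.0·5.67×10⁻⁸·6.000) = 3.704×10⁹ K⁴.
T = (3.704×10⁹)^(1/4).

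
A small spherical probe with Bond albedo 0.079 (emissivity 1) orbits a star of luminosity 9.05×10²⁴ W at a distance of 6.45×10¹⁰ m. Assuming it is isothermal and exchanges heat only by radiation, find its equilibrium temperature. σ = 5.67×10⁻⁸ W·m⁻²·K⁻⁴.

First find the stellar flux at distance d: S = L/(4πd²) = 9.05×10²⁴/(4π·(6.45×10¹⁰)²) = 173.1 W/m².
For an isothermal sphere, absorbed (1−a)S·πr² = emitted σ·4πr²·T⁴, so T⁴ = (1−a)S/(4σ).
T⁴ = 0.921·173.1/(4·5.67×10⁻⁸) = 7.030×10⁸ K⁴.

T ≈ 163 K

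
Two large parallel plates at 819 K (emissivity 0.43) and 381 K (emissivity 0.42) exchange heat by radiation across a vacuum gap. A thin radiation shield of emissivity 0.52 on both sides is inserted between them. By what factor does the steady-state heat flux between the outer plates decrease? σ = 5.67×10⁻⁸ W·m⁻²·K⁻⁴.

Without shield: q₀ = σΔ(T⁴)/(1/ε₁+1/ε₂−1) with denominator 3.707.
With shield the two gaps are in series; the resistances add: (1/ε₁+1/ε_s−1)+(1/ε_s+1/ε₂−1) = 3.249+3.304 = 6.553.
Heat-flux ratio q₀/q = 6.553/3.707.

factor ≈ 1.77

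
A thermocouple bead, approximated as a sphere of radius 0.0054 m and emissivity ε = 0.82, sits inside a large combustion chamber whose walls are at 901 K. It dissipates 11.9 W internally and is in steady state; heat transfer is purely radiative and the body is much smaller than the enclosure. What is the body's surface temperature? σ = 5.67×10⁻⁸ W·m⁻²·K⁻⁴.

T ≈ 1080 K

For a small grey body in a large enclosure, net radiated power = εσA(T⁴ − T_w⁴).
Steady state: P = εσA(T⁴ − T_w⁴) with A = 4πr² = 3.664×10⁻⁴ m².
T⁴ = P/(εσA) + T_w⁴ = 11.9/(0.82·5.67×10⁻⁸·3.664×10⁻⁴) + (901)⁴
    = 6.985×10¹¹ + 6.590×10¹¹ = 1.357×10¹² K⁴.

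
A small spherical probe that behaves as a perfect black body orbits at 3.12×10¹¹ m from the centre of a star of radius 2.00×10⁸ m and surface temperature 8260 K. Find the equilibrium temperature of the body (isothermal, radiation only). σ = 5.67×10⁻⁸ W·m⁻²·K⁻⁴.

T ≈ 148 K

The star's surface emits σT_*⁴; at distance d the flux is S = σT_*⁴(R_*/d)².
S = 5.67×10⁻⁸·(8260)⁴·(2.00×10⁸/3.12×10¹¹)² = 108.5 W/m².
For an isothermal sphere T⁴ = (1−a)S/(4σ) = 4.782×10⁸ K⁴.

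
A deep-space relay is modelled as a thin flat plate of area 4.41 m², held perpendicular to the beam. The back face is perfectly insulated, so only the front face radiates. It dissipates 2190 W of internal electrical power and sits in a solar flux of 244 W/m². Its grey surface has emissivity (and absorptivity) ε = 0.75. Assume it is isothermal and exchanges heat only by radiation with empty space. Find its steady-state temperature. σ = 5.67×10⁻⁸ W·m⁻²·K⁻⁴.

T ≈ 356 K

At steady state, absorbed solar power + internal power = radiated power.
Absorbed: α·S·A_cross = 0.75·244·4.410 = 807.0 W (cross-section A).
Total input = 807.0 + 2190 = 2997 W.
Radiated: εσ·A_surf·T⁴ with A_surf = A = 4.410 m².
T⁴ = 2997/(0.75·5.67×10⁻⁸·4.410) = 1.598×10¹⁰ K⁴.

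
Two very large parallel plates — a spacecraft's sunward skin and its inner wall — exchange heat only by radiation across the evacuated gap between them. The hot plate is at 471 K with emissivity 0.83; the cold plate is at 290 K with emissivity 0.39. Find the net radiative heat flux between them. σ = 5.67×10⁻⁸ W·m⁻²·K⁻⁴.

q ≈ 863 W/m²

For two infinite grey parallel plates, q = σ(T₁⁴ − T₂⁴)/(1/ε₁ + 1/ε₂ − 1).
T₁⁴ − T₂⁴ = 4.921×10¹⁰ − 7.073×10⁹ = 4.214×10¹⁰ K⁴.
1/ε₁ + 1/ε₂ − 1 = 1.205 + 2.564 − 1 = 2.769.
q = 5.67×10⁻⁸ × 4.214×10¹⁰ / 2.769.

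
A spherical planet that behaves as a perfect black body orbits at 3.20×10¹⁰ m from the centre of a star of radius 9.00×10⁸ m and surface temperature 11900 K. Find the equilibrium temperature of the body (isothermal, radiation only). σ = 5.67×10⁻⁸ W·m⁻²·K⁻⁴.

The star's surface emits σT_*⁴; at distance d the flux is S = σT_*⁴(R_*/d)².
S = 5.67×10⁻⁸·(11900)⁴·(9.00×10⁸/3.20×10¹⁰)² = 8.994×10⁵ W/m².
For an isothermal sphere T⁴ = (1−a)S/(4σ) = 3.966×10¹² K⁴.

T ≈ 1410 K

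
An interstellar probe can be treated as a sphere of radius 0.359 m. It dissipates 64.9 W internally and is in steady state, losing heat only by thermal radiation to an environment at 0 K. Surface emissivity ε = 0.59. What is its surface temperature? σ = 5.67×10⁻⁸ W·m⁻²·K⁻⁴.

T ≈ 186 K

Steady state: internal power = radiated power, P = εσA T⁴.
Radiating area A = 4πr² = 1.620 m².
T⁴ = P/(εσA) = 64.9/(0.59·5.67×10⁻⁸·1.620) = 1.198×10⁹ K⁴.
T = (1.198×10⁹)^(1/4).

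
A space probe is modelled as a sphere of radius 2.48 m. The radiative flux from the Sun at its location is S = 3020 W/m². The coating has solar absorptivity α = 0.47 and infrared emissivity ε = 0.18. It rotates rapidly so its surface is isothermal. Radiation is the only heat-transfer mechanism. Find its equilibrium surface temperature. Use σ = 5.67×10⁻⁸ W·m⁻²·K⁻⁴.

At equilibrium, absorbed power = emitted power.
Absorbing cross-section = πr² = 19.32 m²; emitting surface = 4πr² = 77.29 m² (ratio 4).
αS·A_cross = εσ·A_surf·T⁴  ⇒  T⁴ = αS/(ε·4σ).
T⁴ = 0.470·3020/(0.18·4·5.67×10⁻⁸) = 3.477×10¹⁰ K⁴.
T = (3.477×10¹⁰)^(1/4).

T ≈ 432 K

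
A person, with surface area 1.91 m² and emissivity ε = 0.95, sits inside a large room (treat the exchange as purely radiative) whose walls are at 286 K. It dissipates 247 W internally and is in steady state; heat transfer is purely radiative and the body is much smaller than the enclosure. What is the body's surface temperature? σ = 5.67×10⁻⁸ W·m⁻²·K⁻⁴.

T ≈ 309 K

For a small grey body in a large enclosure, net radiated power = εσA(T⁴ − T_w⁴).
Steady state: P = εσA(T⁴ − T_w⁴) with A = 1.91 m².
T⁴ = P/(εσA) + T_w⁴ = 247/(0.95·5.67×10⁻⁸·1.910) + (286)⁴
    = 2.401×10⁹ + 6.691×10⁹ = 9.091×10⁹ K⁴.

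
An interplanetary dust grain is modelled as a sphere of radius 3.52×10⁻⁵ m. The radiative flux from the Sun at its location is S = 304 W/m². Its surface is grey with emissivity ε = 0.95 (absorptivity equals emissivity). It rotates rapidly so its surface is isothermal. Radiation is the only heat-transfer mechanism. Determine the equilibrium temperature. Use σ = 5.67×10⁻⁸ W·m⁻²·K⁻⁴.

T ≈ 191 K

At equilibrium, absorbed power = emitted power.
Absorbing cross-section = πr² = 3.893×10⁻⁹ m²; emitting surface = 4πr² = 1.557×10⁻⁸ m² (ratio 4).
εS·A_cross = εσ·A_surf·T⁴  ⇒  T⁴ = S/(4σ)   (ε cancels).
T⁴ = 304/(4·5.67×10⁻⁸) = 1.340×10⁹ K⁴.
T = (1.340×10⁹)^(1/4).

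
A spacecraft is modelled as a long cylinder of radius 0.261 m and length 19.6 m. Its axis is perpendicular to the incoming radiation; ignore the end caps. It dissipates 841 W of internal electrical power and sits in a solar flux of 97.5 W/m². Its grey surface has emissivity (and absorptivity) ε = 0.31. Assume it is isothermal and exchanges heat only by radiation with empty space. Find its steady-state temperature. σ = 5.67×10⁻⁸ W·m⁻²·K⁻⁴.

T ≈ 212 K

At steady state, absorbed solar power + internal power = radiated power.
Absorbed: α·S·A_cross = 0.31·97.5·10.23 = 309.2 W (cross-section 2rL).
Total input = 309.2 + 841 = 1150 W.
Radiated: εσ·A_surf·T⁴ with A_surf = 2πrL = 32.14 m².
T⁴ = 1150/(0.31·5.67×10⁻⁸·32.14) = 2.036×10⁹ K⁴.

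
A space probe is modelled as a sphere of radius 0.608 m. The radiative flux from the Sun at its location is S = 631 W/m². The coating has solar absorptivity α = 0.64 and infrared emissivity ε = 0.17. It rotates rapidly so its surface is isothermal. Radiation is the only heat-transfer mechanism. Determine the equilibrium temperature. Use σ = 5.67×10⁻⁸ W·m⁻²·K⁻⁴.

T ≈ 320 K

At equilibrium, absorbed power = emitted power.
Absorbing cross-section = πr² = 1.161 m²; emitting surface = 4πr² = 4.645 m² (ratio 4).
αS·A_cross = εσ·A_surf·T⁴  ⇒  T⁴ = αS/(ε·4σ).
T⁴ = 0.640·631/(0.17·4·5.67×10⁻⁸) = 1.047×10¹⁰ K⁴.
T = (1.047×10¹⁰)^(1/4).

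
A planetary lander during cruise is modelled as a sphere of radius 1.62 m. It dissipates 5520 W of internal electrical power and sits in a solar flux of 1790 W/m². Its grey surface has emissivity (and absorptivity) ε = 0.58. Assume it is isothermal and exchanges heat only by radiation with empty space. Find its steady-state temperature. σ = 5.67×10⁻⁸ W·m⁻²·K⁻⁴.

T ≈ 338 K

At steady state, absorbed solar power + internal power = radiated power.
Absorbed: α·S·A_cross = 0.58·1790·8.245 = 8560 W (cross-section πr²).
Total input = 8560 + 5520 = 14080 W.
Radiated: εσ·A_surf·T⁴ with A_surf = 4πr² = 32.98 m².
T⁴ = 14080/(0.58·5.67×10⁻⁸·32.98) = 1.298×10¹⁰ K⁴.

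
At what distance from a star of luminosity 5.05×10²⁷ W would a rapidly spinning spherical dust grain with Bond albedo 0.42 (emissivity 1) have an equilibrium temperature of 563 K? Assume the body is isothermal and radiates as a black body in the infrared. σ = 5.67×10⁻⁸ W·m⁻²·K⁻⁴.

For an isothermal black-emitting sphere, (1−a)S·πr² = σ·4πr²·T⁴ ⇒ S = 4σT⁴/(1−a).
S = 4·5.67×10⁻⁸·(563)⁴/0.580 = 39290 W/m².
Flux falls as S = L/(4πd²), so d = √(L/(4πS)) = √(5.05×10²⁷/(4π·39290)).

d ≈ 1.01×10¹¹ m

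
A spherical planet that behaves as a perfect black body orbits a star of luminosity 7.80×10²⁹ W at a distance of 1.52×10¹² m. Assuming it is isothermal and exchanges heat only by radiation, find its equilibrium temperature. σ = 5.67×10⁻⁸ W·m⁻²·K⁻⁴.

T ≈ 587 K

First find the stellar flux at distance d: S = L/(4πd²) = 7.80×10²⁹/(4π·(1.52×10¹²)²) = 26870 W/m².
For an isothermal sphere, absorbed (1−a)S·πr² = emitted σ·4πr²·T⁴, so T⁴ = (1−a)S/(4σ).
T⁴ = 1.00·26870/(4·5.67×10⁻⁸) = 1.185×10¹¹ K⁴.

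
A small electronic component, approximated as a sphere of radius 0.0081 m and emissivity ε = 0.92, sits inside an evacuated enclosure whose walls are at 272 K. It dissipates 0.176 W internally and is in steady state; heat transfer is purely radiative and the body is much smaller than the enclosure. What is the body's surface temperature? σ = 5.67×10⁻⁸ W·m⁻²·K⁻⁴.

T ≈ 313 K

For a small grey body in a large enclosure, net radiated power = εσA(T⁴ − T_w⁴).
Steady state: P = εσA(T⁴ − T_w⁴) with A = 4πr² = 8.245×10⁻⁴ m².
T⁴ = P/(εσA) + T_w⁴ = 0.176/(0.92·5.67×10⁻⁸·8.245×10⁻⁴) + (272)⁴
    = 4.092×10⁹ + 5.474×10⁹ = 9.566×10⁹ K⁴.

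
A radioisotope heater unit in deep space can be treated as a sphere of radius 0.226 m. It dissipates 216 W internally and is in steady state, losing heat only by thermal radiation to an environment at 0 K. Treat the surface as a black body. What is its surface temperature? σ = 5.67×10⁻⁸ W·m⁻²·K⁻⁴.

Steady state: internal power = radiated power, P = εσA T⁴.
Radiating area A = 4πr² = 0.6418 m².
T⁴ = P/(εσA) = 216/(1.0·5.67×10⁻⁸·0.6418) = 5.935×10⁹ K⁴.
T = (5.935×10⁹)^(1/4).

T ≈ 278 K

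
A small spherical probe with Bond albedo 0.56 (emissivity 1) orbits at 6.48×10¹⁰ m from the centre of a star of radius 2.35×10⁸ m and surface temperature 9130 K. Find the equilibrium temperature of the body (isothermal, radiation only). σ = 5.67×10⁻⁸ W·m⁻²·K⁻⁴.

T ≈ 317 K

The star's surface emits σT_*⁴; at distance d the flux is S = σT_*⁴(R_*/d)².
S = 5.67×10⁻⁸·(9130)⁴·(2.35×10⁸/6.48×10¹⁰)² = 5181 W/m².
For an isothermal sphere T⁴ = (1−a)S/(4σ) = 1.005×10¹⁰ K⁴.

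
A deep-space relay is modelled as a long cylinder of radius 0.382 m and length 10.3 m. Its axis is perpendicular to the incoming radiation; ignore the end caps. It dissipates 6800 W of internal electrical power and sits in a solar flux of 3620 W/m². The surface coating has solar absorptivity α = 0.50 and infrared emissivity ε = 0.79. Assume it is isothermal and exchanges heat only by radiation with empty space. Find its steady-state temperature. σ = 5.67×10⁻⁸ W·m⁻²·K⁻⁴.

At steady state, absorbed solar power + internal power = radiated power.
Absorbed: α·S·A_cross = 0.50·3620·7.869 = 14240 W (cross-section 2rL).
Total input = 14240 + 6800 = 21040 W.
Radiated: εσ·A_surf·T⁴ with A_surf = 2πrL = 24.72 m².
T⁴ = 21040/(0.79·5.67×10⁻⁸·24.72) = 1.900×10¹⁰ K⁴.

T ≈ 371 K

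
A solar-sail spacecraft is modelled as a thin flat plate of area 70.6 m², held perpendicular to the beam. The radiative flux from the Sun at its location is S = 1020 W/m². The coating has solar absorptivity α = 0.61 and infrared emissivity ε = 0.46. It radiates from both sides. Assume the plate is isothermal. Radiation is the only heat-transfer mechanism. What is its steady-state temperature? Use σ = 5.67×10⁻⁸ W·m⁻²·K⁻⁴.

T ≈ 330 K

At equilibrium, absorbed power = emitted power.
Absorbing cross-section = A = 70.60 m²; emitting surface = 2A = 141.2 m² (ratio 2).
αS·A_cross = εσ·A_surf·T⁴  ⇒  T⁴ = αS/(ε·2σ).
T⁴ = 0.610·1020/(0.46·2·5.67×10⁻⁸) = 1.193×10¹⁰ K⁴.
T = (1.193×10¹⁰)^(1/4).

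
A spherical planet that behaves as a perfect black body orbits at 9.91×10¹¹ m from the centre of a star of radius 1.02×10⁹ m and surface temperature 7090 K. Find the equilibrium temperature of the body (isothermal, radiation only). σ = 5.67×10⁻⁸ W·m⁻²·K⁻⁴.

T ≈ 161 K

The star's surface emits σT_*⁴; at distance d the flux is S = σT_*⁴(R_*/d)².
S = 5.67×10⁻⁸·(7090)⁴·(1.02×10⁹/9.91×10¹¹)² = 151.8 W/m².
For an isothermal sphere T⁴ = (1−a)S/(4σ) = 6.692×10⁸ K⁴.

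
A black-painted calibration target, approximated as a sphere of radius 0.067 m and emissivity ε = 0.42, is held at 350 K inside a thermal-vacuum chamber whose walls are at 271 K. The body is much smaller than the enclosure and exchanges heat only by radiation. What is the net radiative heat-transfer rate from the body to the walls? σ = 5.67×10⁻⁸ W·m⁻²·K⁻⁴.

P_net ≈ 12.9 W

For a small grey body in a large enclosure: P_net = εσA(T_body⁴ − T_wall⁴).
A = 4πr² = 0.05641 m²; T_body⁴ − T_wall⁴ = 1.501×10¹⁰ − 5.394×10⁹ = 9.613×10⁹ K⁴.
|P_net| = 0.42·5.67×10⁻⁸·0.05641·9.613×10⁹.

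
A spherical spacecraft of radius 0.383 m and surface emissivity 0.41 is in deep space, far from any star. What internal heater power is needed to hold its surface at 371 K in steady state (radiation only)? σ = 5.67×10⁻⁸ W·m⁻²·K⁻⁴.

P ≈ 812 W

P = εσ·4πr²·T⁴.
4πr² = 1.843 m²; T⁴ = 1.895×10¹⁰ K⁴.
P = 0.41·5.67×10⁻⁸·1.843·1.895×10¹⁰.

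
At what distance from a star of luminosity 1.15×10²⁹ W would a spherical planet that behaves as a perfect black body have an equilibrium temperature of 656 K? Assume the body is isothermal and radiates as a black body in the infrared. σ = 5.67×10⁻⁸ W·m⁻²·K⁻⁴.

d ≈ 4.67×10¹¹ m

For an isothermal black-emitting sphere, (1−a)S·πr² = σ·4πr²·T⁴ ⇒ S = 4σT⁴/(1−a).
S = 4·5.67×10⁻⁸·(656)⁴/1.00 = 42000 W/m².
Flux falls as S = L/(4πd²), so d = √(L/(4πS)) = √(1.15×10²⁹/(4π·42000)).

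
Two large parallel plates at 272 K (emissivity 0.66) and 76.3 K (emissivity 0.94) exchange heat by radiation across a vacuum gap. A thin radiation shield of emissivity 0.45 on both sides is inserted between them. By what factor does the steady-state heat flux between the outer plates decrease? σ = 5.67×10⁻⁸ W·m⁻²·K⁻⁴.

factor ≈ 3.18

Without shield: q₀ = σΔ(T⁴)/(1/ε₁+1/ε₂−1) with denominator 1.579.
With shield the two gaps are in series; the resistances add: (1/ε₁+1/ε_s−1)+(1/ε_s+1/ε₂−1) = 2.737+2.286 = 5.023.
Heat-flux ratio q₀/q = 5.023/1.579.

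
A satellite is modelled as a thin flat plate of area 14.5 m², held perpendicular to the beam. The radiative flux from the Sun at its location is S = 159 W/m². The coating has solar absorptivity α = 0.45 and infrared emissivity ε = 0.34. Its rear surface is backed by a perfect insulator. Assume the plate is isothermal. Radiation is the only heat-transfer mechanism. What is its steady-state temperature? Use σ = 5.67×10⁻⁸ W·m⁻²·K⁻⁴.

At equilibrium, absorbed power = emitted power.
Absorbing cross-section = A = 14.50 m²; emitting surface = A = 14.50 m² (ratio 1).
αS·A_cross = εσ·A_surf·T⁴  ⇒  T⁴ = αS/(ε·1σ).
T⁴ = 0.450·159/(0.34·1·5.67×10⁻⁸) = 3.711×10⁹ K⁴.
T = (3.711×10⁹)^(1/4).

T ≈ 247 K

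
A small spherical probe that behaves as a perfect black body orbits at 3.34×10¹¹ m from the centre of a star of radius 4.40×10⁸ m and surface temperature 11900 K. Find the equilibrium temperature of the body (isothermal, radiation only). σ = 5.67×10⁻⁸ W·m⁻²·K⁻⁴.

The star's surface emits σT_*⁴; at distance d the flux is S = σT_*⁴(R_*/d)².
S = 5.67×10⁻⁸·(11900)⁴·(4.40×10⁸/3.34×10¹¹)² = 1973 W/m².
For an isothermal sphere T⁴ = (1−a)S/(4σ) = 8.700×10⁹ K⁴.

T ≈ 305 K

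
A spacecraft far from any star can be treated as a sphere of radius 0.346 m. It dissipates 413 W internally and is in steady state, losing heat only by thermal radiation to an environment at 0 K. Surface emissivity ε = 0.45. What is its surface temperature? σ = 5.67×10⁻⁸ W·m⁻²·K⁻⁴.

T ≈ 322 K

Steady state: internal power = radiated power, P = εσA T⁴.
Radiating area A = 4πr² = 1.504 m².
T⁴ = P/(εσA) = 413/(0.45·5.67×10⁻⁸·1.504) = 1.076×10¹⁰ K⁴.
T = (1.076×10¹⁰)^(1/4).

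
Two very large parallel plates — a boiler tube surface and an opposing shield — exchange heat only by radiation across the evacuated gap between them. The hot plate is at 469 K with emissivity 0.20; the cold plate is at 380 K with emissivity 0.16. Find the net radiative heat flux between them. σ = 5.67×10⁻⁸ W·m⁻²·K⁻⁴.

q ≈ 152 W/m²

For two infinite grey parallel plates, q = σ(T₁⁴ − T₂⁴)/(1/ε₁ + 1/ε₂ − 1).
T₁⁴ − T₂⁴ = 4.838×10¹⁰ − 2.085×10¹⁰ = 2.753×10¹⁰ K⁴.
1/ε₁ + 1/ε₂ − 1 = 5.000 + 6.250 − 1 = 10.25.
q = 5.67×10⁻⁸ × 2.753×10¹⁰ / 10.25.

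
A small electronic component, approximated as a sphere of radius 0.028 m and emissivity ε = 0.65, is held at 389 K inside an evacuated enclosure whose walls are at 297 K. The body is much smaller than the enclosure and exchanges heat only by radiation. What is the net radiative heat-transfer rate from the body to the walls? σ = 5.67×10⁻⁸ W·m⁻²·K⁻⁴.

P_net ≈ 5.49 W

For a small grey body in a large enclosure: P_net = εσA(T_body⁴ − T_wall⁴).
A = 4πr² = 0.009852 m²; T_body⁴ − T_wall⁴ = 2.290×10¹⁰ − 7.781×10⁹ = 1.512×10¹⁰ K⁴.
|P_net| = 0.65·5.67×10⁻⁸·0.009852·1.512×10¹⁰.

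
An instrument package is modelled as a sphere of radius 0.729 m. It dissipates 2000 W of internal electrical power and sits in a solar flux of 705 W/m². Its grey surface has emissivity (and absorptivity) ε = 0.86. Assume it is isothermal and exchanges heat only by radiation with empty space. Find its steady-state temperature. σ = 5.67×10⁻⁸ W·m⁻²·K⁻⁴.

T ≈ 310 K

At steady state, absorbed solar power + internal power = radiated power.
Absorbed: α·S·A_cross = 0.86·705·1.670 = 1012 W (cross-section πr²).
Total input = 1012 + 2000 = 3012 W.
Radiated: εσ·A_surf·T⁴ with A_surf = 4πr² = 6.678 m².
T⁴ = 3012/(0.86·5.67×10⁻⁸·6.678) = 9.250×10⁹ K⁴.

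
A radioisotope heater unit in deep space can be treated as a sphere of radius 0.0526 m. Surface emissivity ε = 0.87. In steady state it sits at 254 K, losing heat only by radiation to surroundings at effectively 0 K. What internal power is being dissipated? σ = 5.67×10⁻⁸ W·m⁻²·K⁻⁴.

P ≈ 7.14 W

Steady state: P = εσA T⁴.
A = 4πr² = 0.03477 m²; T⁴ = (254)⁴ = 4.162×10⁹ K⁴.
P = 0.87 × 5.67×10⁻⁸ × 0.03477 × 4.162×10⁹.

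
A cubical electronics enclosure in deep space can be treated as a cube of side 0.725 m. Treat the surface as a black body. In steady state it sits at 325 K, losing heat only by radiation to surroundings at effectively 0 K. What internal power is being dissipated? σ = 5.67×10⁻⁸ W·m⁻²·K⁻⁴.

P ≈ 2000 W

Steady state: P = εσA T⁴.
A = 6L² = 3.154 m²; T⁴ = (325)⁴ = 1.116×10¹⁰ K⁴.
P = 1.0 × 5.67×10⁻⁸ × 3.154 × 1.116×10¹⁰.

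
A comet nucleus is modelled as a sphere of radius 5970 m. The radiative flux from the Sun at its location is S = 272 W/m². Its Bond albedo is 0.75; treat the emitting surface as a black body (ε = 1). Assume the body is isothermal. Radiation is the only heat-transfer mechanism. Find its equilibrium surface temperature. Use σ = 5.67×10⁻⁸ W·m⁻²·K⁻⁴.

At equilibrium, absorbed power = emitted power.
Absorbing cross-section = πr² = 1.120×10⁸ m²; emitting surface = 4πr² = 4.479×10⁸ m² (ratio 4).
(1−a)S·A_cross = εσ·A_surf·T⁴  ⇒  T⁴ = (1−a)S/(4σ).
T⁴ = 0.250·272/(4·5.67×10⁻⁸) = 2.998×10⁸ K⁴.
T = (2.998×10⁸)^(1/4).

T ≈ 132 K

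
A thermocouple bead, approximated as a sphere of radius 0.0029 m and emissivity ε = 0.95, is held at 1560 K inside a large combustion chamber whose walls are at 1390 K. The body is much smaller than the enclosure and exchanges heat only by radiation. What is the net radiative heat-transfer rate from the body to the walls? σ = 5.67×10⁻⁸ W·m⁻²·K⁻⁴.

P_net ≈ 12.5 W

For a small grey body in a large enclosure: P_net = εσA(T_body⁴ − T_wall⁴).
A = 4πr² = 1.057×10⁻⁴ m²; T_body⁴ − T_wall⁴ = 5.922×10¹² − 3.733×10¹² = 2.189×10¹² K⁴.
|P_net| = 0.95·5.67×10⁻⁸·1.057×10⁻⁴·2.189×10¹².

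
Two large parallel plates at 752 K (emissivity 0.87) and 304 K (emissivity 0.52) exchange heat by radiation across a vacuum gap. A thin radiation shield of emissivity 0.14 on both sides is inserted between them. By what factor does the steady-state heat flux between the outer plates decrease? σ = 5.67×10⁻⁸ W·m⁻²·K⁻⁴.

Without shield: q₀ = σΔ(T⁴)/(1/ε₁+1/ε₂−1) with denominator 2.073.
With shield the two gaps are in series; the resistances add: (1/ε₁+1/ε_s−1)+(1/ε_s+1/ε₂−1) = 7.292+8.066 = 15.36.
Heat-flux ratio q₀/q = 15.36/2.073.

factor ≈ 7.41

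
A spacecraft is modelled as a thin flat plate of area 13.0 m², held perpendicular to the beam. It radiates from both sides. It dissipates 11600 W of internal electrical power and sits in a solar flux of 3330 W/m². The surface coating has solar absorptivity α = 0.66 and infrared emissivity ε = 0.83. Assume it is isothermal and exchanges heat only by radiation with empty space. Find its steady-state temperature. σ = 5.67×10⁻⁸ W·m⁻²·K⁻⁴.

At steady state, absorbed solar power + internal power = radiated power.
Absorbed: α·S·A_cross = 0.66·3330·13.00 = 28570 W (cross-section A).
Total input = 28570 + 11600 = 40170 W.
Radiated: εσ·A_surf·T⁴ with A_surf = 2A = 26.00 m².
T⁴ = 40170/(0.83·5.67×10⁻⁸·26.00) = 3.283×10¹⁰ K⁴.

T ≈ 426 K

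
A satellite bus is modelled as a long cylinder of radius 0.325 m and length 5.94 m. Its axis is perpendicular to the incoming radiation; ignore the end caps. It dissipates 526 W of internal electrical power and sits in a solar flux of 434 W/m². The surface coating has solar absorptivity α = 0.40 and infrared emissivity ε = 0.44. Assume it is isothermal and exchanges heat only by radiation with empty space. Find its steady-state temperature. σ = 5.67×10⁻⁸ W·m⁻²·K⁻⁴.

T ≈ 251 K

At steady state, absorbed solar power + internal power = radiated power.
Absorbed: α·S·A_cross = 0.40·434·3.861 = 670.3 W (cross-section 2rL).
Total input = 670.3 + 526 = 1196 W.
Radiated: εσ·A_surf·T⁴ with A_surf = 2πrL = 12.13 m².
T⁴ = 1196/(0.44·5.67×10⁻⁸·12.13) = 3.953×10⁹ K⁴.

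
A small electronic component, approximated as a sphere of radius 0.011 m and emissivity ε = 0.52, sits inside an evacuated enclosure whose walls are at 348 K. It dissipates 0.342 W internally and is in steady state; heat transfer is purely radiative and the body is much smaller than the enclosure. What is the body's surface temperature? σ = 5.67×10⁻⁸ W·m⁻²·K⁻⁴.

For a small grey body in a large enclosure, net radiated power = εσA(T⁴ − T_w⁴).
Steady state: P = εσA(T⁴ − T_w⁴) with A = 4πr² = 0.001521 m².
T⁴ = P/(εσA) + T_w⁴ = 0.342/(0.52·5.67×10⁻⁸·0.001521) + (348)⁴
    = 7.629×10⁹ + 1.467×10¹⁰ = 2.229×10¹⁰ K⁴.

T ≈ 386 K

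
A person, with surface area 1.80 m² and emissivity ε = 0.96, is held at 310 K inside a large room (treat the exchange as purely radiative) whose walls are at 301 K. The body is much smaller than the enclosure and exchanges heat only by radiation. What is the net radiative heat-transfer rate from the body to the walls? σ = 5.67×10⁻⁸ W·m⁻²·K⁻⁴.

P_net ≈ 101 W

For a small grey body in a large enclosure: P_net = εσA(T_body⁴ − T_wall⁴).
A = 1.80 m²; T_body⁴ − T_wall⁴ = 9.235×10⁹ − 8.209×10⁹ = 1.027×10⁹ K⁴.
|P_net| = 0.96·5.67×10⁻⁸·1.800·1.027×10⁹.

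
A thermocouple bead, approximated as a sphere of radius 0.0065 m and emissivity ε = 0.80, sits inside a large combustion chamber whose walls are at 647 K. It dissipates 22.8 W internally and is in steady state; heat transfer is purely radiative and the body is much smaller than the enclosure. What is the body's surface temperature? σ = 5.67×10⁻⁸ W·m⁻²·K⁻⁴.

T ≈ 1030 K

For a small grey body in a large enclosure, net radiated power = εσA(T⁴ − T_w⁴).
Steady state: P = εσA(T⁴ − T_w⁴) with A = 4πr² = 5.309×10⁻⁴ m².
T⁴ = P/(εσA) + T_w⁴ = 22.8/(0.80·5.67×10⁻⁸·5.309×10⁻⁴) + (647)⁴
    = 9.467×10¹¹ + 1.752×10¹¹ = 1.122×10¹² K⁴.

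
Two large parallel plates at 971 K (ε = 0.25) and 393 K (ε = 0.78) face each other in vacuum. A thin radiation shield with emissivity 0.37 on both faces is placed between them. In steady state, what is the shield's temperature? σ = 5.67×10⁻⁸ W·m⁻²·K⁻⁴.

T_s ≈ 753 K

In steady state the net flux on the hot side equals that on the cold side.
σ(T₁⁴−T_s⁴)/D₁ = σ(T_s⁴−T₂⁴)/D₂, with D₁ = 1/ε₁+1/ε_s−1 = 5.703, D₂ = 1/ε_s+1/ε₂−1 = 2.985.
Solve for T_s⁴: T_s⁴ = (D₂·T₁⁴ + D₁·T₂⁴)/(D₁+D₂) = 3.211×10¹¹ K⁴.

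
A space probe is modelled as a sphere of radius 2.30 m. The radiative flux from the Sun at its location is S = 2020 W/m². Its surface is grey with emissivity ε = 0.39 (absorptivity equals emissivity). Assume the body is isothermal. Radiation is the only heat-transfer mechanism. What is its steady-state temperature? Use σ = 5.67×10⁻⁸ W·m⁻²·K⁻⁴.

At equilibrium, absorbed power = emitted power.
Absorbing cross-section = πr² = 16.62 m²; emitting surface = 4πr² = 66.48 m² (ratio 4).
εS·A_cross = εσ·A_surf·T⁴  ⇒  T⁴ = S/(4σ)   (ε cancels).
T⁴ = 2020/(4·5.67×10⁻⁸) = 8.907×10⁹ K⁴.
T = (8.907×10⁹)^(1/4).

T ≈ 307 K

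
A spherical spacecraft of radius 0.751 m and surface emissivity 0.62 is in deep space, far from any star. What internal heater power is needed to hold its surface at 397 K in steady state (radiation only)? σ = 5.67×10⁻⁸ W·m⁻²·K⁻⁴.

P ≈ 6190 W

P = εσ·4πr²·T⁴.
4πr² = 7.087 m²; T⁴ = 2.484×10¹⁰ K⁴.
P = 0.62·5.67×10⁻⁸·7.087·2.484×10¹⁰.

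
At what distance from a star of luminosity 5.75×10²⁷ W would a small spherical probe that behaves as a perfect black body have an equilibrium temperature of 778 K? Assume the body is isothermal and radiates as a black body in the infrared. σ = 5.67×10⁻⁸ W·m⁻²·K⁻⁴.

For an isothermal black-emitting sphere, (1−a)S·πr² = σ·4πr²·T⁴ ⇒ S = 4σT⁴/(1−a).
S = 4·5.67×10⁻⁸·(778)⁴/1.00 = 83090 W/m².
Flux falls as S = L/(4πd²), so d = √(L/(4πS)) = √(5.75×10²⁷/(4π·83090)).

d ≈ 7.42×10¹⁰ m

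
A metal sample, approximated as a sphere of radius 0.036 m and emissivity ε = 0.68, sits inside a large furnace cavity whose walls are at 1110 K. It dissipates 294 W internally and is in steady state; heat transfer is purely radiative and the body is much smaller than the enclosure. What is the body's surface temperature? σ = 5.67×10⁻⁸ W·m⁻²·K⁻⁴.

For a small grey body in a large enclosure, net radiated power = εσA(T⁴ − T_w⁴).
Steady state: P = εσA(T⁴ − T_w⁴) with A = 4πr² = 0.01629 m².
T⁴ = P/(εσA) + T_w⁴ = 294/(0.68·5.67×10⁻⁸·0.01629) + (1110)⁴
    = 4.682×10¹¹ + 1.518×10¹² = 1.986×10¹² K⁴.

T ≈ 1190 K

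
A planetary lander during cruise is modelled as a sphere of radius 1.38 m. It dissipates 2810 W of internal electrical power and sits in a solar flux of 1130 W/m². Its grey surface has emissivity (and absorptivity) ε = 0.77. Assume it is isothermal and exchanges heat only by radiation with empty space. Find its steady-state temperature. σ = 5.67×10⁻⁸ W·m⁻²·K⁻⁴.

T ≈ 296 K

At steady state, absorbed solar power + internal power = radiated power.
Absorbed: α·S·A_cross = 0.77·1130·5.983 = 5206 W (cross-section πr²).
Total input = 5206 + 2810 = 8016 W.
Radiated: εσ·A_surf·T⁴ with A_surf = 4πr² = 23.93 m².
T⁴ = 8016/(0.77·5.67×10⁻⁸·23.93) = 7.672×10⁹ K⁴.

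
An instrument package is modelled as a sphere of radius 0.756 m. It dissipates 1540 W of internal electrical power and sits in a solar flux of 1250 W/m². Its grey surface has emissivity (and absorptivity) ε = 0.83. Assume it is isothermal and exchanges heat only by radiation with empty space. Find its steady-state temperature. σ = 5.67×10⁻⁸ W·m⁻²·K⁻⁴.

T ≈ 317 K

At steady state, absorbed solar power + internal power = radiated power.
Absorbed: α·S·A_cross = 0.83·1250·1.796 = 1863 W (cross-section πr²).
Total input = 1863 + 1540 = 3403 W.
Radiated: εσ·A_surf·T⁴ with A_surf = 4πr² = 7.182 m².
T⁴ = 3403/(0.83·5.67×10⁻⁸·7.182) = 1.007×10¹⁰ K⁴.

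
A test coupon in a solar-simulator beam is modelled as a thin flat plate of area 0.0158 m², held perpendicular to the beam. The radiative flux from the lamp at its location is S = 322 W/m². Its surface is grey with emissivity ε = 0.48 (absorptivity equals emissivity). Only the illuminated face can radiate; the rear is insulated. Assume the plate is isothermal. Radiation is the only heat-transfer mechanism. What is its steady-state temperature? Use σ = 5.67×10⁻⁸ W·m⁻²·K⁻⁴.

T ≈ 275 K

At equilibrium, absorbed power = emitted power.
Absorbing cross-section = A = 0.01580 m²; emitting surface = A = 0.01580 m² (ratio 1).
εS·A_cross = εσ·A_surf·T⁴  ⇒  T⁴ = S/(1σ)   (ε cancels).
T⁴ = 322/(1·5.67×10⁻⁸) = 5.679×10⁹ K⁴.
T = (5.679×10⁹)^(1/4).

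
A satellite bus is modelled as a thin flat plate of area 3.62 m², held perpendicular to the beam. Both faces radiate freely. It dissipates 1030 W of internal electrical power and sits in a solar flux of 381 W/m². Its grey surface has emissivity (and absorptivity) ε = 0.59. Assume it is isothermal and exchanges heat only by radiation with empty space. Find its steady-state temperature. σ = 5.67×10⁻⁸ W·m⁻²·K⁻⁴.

T ≈ 295 K

At steady state, absorbed solar power + internal power = radiated power.
Absorbed: α·S·A_cross = 0.59·381·3.620 = 813.7 W (cross-section A).
Total input = 813.7 + 1030 = 1844 W.
Radiated: εσ·A_surf·T⁴ with A_surf = 2A = 7.240 m².
T⁴ = 1844/(0.59·5.67×10⁻⁸·7.240) = 7.612×10⁹ K⁴.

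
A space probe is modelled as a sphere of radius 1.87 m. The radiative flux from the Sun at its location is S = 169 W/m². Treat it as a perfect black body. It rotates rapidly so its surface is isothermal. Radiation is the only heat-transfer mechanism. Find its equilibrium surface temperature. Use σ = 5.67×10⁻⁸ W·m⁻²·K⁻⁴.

At equilibrium, absorbed power = emitted power.
Absorbing cross-section = πr² = 10.99 m²; emitting surface = 4πr² = 43.94 m² (ratio 4).
S·A_cross = εσ·A_surf·T⁴  ⇒  T⁴ = S/(4σ).
T⁴ = 1.00·169/(4·5.67×10⁻⁸) = 7.451×10⁸ K⁴.
T = (7.451×10⁸)^(1/4).

T ≈ 165 K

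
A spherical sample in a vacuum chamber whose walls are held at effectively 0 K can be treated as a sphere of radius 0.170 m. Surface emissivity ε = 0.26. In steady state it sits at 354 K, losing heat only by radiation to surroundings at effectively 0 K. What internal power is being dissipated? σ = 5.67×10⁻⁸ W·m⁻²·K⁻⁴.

Steady state: P = εσA T⁴.
A = 4πr² = 0.3632 m²; T⁴ = (354)⁴ = 1.570×10¹⁰ K⁴.
P = 0.26 × 5.67×10⁻⁸ × 0.3632 × 1.570×10¹⁰.

P ≈ 84.1 W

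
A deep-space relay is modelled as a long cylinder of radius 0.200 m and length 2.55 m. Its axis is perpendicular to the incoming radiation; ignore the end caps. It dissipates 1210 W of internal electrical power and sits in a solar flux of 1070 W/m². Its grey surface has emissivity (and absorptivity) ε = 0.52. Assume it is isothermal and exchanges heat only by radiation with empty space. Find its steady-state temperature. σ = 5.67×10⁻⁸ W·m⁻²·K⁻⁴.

At steady state, absorbed solar power + internal power = radiated power.
Absorbed: α·S·A_cross = 0.52·1070·1.020 = 567.5 W (cross-section 2rL).
Total input = 567.5 + 1210 = 1778 W.
Radiated: εσ·A_surf·T⁴ with A_surf = 2πrL = 3.204 m².
T⁴ = 1778/(0.52·5.67×10⁻⁸·3.204) = 1.881×10¹⁰ K⁴.

T ≈ 370 K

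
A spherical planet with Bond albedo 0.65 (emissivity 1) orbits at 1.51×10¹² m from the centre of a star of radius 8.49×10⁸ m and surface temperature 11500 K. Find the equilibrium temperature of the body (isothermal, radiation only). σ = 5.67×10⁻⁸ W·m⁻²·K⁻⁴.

The star's surface emits σT_*⁴; at distance d the flux is S = σT_*⁴(R_*/d)².
S = 5.67×10⁻⁸·(11500)⁴·(8.49×10⁸/1.51×10¹²)² = 313.5 W/m².
For an isothermal sphere T⁴ = (1−a)S/(4σ) = 4.838×10⁸ K⁴.

T ≈ 148 K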